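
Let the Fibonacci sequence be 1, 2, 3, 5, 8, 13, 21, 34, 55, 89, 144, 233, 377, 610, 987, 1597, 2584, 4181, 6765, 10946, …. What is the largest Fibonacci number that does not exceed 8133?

6765 ≤ 8133 < 10946, so the largest Fibonacci number not exceeding 8133 is 6765.

6765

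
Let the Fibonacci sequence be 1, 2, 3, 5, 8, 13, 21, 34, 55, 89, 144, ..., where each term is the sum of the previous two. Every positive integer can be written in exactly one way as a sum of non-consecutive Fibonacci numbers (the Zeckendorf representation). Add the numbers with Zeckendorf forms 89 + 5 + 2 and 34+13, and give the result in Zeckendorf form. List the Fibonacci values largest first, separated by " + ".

89 + 34 + 13 + 5 + 2

The two numbers are 96 and 47, so their sum is 143.
Greedily peel off the largest Fibonacci term at each step:
largest Fibonacci ≤ 143 is 89; 143 − 89 = 54
largest Fibonacci ≤ 54 is 34; 54 − 34 = 20
largest Fibonacci ≤ 20 is 13; 20 − 13 = 7
largest Fibonacci ≤ 7 is 5; 7 − 5 = 2
largest Fibonacci ≤ 2 is 2; 2 − 2 = 0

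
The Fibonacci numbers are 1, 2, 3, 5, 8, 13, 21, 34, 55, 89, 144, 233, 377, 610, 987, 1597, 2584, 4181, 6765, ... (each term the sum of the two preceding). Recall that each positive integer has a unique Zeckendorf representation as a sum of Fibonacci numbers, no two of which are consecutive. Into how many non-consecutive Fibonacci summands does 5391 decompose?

6

Greedy algorithm:
subtract 4181 from 5391: 1210 remains
subtract 987 from 1210: 223 remains
subtract 144 from 223: 79 remains
subtract 55 from 79: 24 remains
subtract 21 from 24: 3 remains
subtract 3 from 3: 0 remains
5391 = 4181 + 987 + 144 + 55 + 21 + 3, which has 6 terms.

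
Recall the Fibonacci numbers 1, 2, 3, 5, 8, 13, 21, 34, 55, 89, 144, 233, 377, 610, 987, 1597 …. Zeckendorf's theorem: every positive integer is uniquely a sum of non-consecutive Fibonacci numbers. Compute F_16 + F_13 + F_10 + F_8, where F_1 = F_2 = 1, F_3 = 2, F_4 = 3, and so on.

F_16 + F_13 + F_10 + F_8 = 987 + 233 + 55 + 21 = 1296.

1296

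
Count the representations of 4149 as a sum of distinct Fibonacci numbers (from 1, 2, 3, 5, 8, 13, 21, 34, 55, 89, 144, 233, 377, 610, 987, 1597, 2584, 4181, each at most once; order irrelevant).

Starting from the Zeckendorf form and repeatedly splitting a term F_k into F_{k−1} + F_{k−2} (when neither is already used) reaches every representation.
4149 = 2584+987+377+144+55+2 = 2584+987+377+144+34+21+2 = 2584+987+377+144+34+13+8+2 = 2584+987+377+89+55+34+21+2 = 2584+987+377+144+34+13+5+3+2 = … (11 more), for 16 in all.

16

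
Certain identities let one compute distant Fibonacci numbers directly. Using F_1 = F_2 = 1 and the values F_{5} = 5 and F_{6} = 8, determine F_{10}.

55

By the doubling identity F_{2k} = F_k(2F_{k+1} − F_k): F_{10} = 5·(2·8 − 5) = 5·11 = 55.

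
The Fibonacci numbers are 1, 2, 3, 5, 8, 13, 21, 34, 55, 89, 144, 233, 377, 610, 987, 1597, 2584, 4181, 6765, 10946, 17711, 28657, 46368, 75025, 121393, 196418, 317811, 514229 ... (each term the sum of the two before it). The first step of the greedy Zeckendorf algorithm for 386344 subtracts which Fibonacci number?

317811 ≤ 386344 < 514229, so the largest Fibonacci number not exceeding 386344 is 317811.

317811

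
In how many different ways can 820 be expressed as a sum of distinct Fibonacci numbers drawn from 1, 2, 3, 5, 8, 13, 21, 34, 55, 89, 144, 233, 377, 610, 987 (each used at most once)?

22

820 = 610+144+55+8+3 = 610+144+55+8+2+1 = 610+144+34+21+8+3 = 377+233+144+55+8+3 = … (18 more), for 22 in all.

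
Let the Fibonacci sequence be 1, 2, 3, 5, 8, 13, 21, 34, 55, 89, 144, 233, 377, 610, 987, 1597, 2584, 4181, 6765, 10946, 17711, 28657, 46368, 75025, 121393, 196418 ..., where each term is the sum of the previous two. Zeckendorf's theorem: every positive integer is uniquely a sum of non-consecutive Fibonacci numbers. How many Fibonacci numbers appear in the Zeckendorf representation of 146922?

121393 ≤ 146922 < 196418, so take 121393; remainder 25529
17711 ≤ 25529 < 28657, so take 17711; remainder 7818
6765 ≤ 7818 < 10946, so take 6765; remainder 1053
987 ≤ 1053 < 1597, so take 987; remainder 66
55 ≤ 66 < 89, so take 55; remainder 11
8 ≤ 11 < 13, so take 8; remainder 3
3 ≤ 3 < 5, so take 3; remainder 0
146922 = 121393 + 17711 + 6765 + 987 + 55 + 8 + 3, which has 7 terms.

7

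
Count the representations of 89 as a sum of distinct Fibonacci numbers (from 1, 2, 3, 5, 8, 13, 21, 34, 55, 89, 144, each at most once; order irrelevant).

Each representation comes from the Zeckendorf form by replacing some F_k with F_{k−1} + F_{k−2} where possible.
89 = 89 = 55+34 = 55+21+13 = … (2 more), for 5 in all.

5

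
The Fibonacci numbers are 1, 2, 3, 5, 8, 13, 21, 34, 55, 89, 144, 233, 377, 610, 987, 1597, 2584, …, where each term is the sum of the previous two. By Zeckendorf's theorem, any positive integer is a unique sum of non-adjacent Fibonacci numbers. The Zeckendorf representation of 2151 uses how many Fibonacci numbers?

7

Greedy algorithm:
1597 ≤ 2151 < 2584, so take 1597; remainder 554
377 ≤ 554 < 610, so take 377; remainder 177
144 ≤ 177 < 233, so take 144; remainder 33
21 ≤ 33 < 34, so take 21; remainder 12
8 ≤ 12 < 13, so take 8; remainder 4
3 ≤ 4 < 5, so take 3; remainder 1
1 ≤ 1 < 2, so take 1; remainder 0
2151 = 1597 + 377 + 144 + 21 + 8 + 3 + 1, which has 7 terms.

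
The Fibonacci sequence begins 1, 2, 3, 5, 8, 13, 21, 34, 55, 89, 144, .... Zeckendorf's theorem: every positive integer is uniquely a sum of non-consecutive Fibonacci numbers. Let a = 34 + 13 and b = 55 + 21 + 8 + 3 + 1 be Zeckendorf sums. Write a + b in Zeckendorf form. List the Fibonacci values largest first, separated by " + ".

The two numbers are 47 and 88, so their sum is 135.
subtract 89 from 135: 46 remains
subtract 34 from 46: 12 remains
subtract 8 from 12: 4 remains
subtract 3 from 4: 1 remains
subtract 1 from 1: 0 remains

89 + 34 + 8 + 3 + 1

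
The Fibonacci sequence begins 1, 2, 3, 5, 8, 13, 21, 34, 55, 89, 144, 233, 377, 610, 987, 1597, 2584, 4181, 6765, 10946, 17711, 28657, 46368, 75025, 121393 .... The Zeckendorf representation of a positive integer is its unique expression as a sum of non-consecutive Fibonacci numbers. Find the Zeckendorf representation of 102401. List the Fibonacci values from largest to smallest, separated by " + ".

Greedily peel off the largest Fibonacci term at each step:
largest Fibonacci ≤ 102401 is 75025; 102401 − 75025 = 27376
largest Fibonacci ≤ 27376 is 17711; 27376 − 17711 = 9665
largest Fibonacci ≤ 9665 is 6765; 9665 − 6765 = 2900
largest Fibonacci ≤ 2900 is 2584; 2900 − 2584 = 316
largest Fibonacci ≤ 316 is 233; 316 − 233 = 83
largest Fibonacci ≤ 83 is 55; 83 − 55 = 28
largest Fibonacci ≤ 28 is 21; 28 − 21 = 7
largest Fibonacci ≤ 7 is 5; 7 − 5 = 2
largest Fibonacci ≤ 2 is 2; 2 − 2 = 0
So 102401 = 75025 + 17711 + 6765 + 2584 + 233 + 55 + 21 + 5 + 2, with no two terms consecutive in the sequence.

75025 + 17711 + 6765 + 2584 + 233 + 55 + 21 + 5 + 2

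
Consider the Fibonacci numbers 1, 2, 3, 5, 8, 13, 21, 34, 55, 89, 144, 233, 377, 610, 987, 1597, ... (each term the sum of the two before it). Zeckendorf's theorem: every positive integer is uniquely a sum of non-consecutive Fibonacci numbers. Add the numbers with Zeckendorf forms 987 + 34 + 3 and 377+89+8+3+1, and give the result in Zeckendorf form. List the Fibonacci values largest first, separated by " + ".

987 + 377 + 89 + 34 + 13 + 2

The two numbers are 1024 and 478, so their sum is 1502.
Greedy algorithm:
take 987 (≤ 1502); 1502 − 987 = 515
take 377 (≤ 515); 515 − 377 = 138
take 89 (≤ 138); 138 − 89 = 49
take 34 (≤ 49); 49 − 34 = 15
take 13 (≤ 15); 15 − 13 = 2
take 2 (≤ 2); 2 − 2 = 0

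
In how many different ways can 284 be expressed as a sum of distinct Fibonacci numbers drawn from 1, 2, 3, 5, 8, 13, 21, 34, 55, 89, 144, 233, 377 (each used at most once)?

7

Each representation comes from the Zeckendorf form by replacing some F_k with F_{k−1} + F_{k−2} where possible.
284 = 233+34+13+3+1 = 233+34+8+5+3+1 = 144+89+34+13+3+1 = 233+21+13+8+5+3+1 = … (3 more), for 7 in all.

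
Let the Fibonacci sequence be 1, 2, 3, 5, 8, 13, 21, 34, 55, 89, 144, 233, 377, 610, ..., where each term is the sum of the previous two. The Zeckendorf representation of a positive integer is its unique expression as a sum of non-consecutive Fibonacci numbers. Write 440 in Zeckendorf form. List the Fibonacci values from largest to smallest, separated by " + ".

440 − 377 = 63
63 − 55 = 8
8 − 8 = 0
So 440 = 377 + 55 + 8, with no two terms consecutive in the sequence.

377 + 55 + 8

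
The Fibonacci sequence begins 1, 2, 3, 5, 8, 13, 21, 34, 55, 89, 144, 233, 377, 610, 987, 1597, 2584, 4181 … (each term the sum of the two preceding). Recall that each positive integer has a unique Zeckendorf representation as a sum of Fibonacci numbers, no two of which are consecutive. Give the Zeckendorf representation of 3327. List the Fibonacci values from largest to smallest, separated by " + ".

2584 + 610 + 89 + 34 + 8 + 2

3327 − 2584 = 743
743 − 610 = 133
133 − 89 = 44
44 − 34 = 10
10 − 8 = 2
2 − 2 = 0
So 3327 = 2584 + 610 + 89 + 34 + 8 + 2, with no two terms consecutive in the sequence.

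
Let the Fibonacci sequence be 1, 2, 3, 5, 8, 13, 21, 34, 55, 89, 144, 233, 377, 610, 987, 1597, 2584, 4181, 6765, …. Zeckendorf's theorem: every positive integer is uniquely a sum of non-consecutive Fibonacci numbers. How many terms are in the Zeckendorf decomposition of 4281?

4

Greedy algorithm:
4181 ≤ 4281 < 6765, so take 4181; remainder 100
89 ≤ 100 < 144, so take 89; remainder 11
8 ≤ 11 < 13, so take 8; remainder 3
3 ≤ 3 < 5, so take 3; remainder 0
4281 = 4181 + 89 + 8 + 3, which has 4 terms.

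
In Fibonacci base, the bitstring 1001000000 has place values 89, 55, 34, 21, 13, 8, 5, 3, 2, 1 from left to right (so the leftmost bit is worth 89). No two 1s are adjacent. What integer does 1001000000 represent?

Summing the place values of the 1 bits: 89 + 21 = 110.

110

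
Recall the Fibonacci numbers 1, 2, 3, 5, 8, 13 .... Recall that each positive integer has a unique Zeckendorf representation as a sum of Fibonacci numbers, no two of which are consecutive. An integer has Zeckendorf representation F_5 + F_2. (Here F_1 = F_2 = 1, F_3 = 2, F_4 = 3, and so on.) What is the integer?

F_5 + F_2 = 5 + 1 = 6.

6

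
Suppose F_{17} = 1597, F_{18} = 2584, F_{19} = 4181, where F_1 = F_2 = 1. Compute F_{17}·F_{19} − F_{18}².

1597·4181 − 2584² = 6677057 − 6677056 = 1. (Cassini's identity: F_{k−1}F_{k+1} − F_k² = (−1)^k.)

1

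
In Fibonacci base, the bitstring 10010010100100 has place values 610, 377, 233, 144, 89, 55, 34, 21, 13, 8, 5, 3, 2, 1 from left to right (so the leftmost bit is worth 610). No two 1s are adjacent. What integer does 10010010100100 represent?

Summing the place values of the 1 bits: 610 + 144 + 34 + 13 + 3 = 804.

804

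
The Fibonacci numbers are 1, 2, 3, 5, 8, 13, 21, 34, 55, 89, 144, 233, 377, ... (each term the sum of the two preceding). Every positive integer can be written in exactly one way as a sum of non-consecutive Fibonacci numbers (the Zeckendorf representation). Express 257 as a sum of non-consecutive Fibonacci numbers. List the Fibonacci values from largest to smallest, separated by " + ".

233 + 21 + 3

subtract 233 from 257: 24 remains
subtract 21 from 24: 3 remains
subtract 3 from 3: 0 remains
So 257 = 233 + 21 + 3, with no two terms consecutive in the sequence.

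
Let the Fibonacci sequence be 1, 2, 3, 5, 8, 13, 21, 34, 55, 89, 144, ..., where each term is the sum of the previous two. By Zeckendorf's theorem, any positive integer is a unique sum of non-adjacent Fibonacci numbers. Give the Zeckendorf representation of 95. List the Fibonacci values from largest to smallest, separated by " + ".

89 + 5 + 1

Repeatedly subtract the largest Fibonacci number that fits:
subtract 89 from 95: 6 remains
subtract 5 from 6: 1 remains
subtract 1 from 1: 0 remains
So 95 = 89 + 5 + 1, with no two terms consecutive in the sequence.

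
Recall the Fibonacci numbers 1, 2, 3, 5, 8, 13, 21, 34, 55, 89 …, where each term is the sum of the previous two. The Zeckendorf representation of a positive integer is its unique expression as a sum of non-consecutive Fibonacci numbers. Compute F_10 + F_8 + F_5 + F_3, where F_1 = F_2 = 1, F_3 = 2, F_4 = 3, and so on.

83

F_10 + F_8 + F_5 + F_3 = 55 + 21 + 5 + 2 = 83.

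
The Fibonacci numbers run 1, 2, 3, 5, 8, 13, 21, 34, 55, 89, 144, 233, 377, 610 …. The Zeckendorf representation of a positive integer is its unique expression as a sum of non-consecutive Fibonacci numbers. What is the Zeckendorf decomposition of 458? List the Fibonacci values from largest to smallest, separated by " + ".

377 + 55 + 21 + 5

458: greatest Fibonacci not exceeding it is 377, leaving 81
81: greatest Fibonacci not exceeding it is 55, leaving 26
26: greatest Fibonacci not exceeding it is 21, leaving 5
5: greatest Fibonacci not exceeding it is 5, leaving 0
So 458 = 377 + 55 + 21 + 5, with no two terms consecutive in the sequence.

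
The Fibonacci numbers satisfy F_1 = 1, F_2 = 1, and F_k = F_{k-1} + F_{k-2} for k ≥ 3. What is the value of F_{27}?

196418

Iterating the recurrence up to F_{21} = 10946 and F_{20} = 6765:
F_{22} = F_{21} + F_{20} = 10946 + 6765 = 17711
F_{23} = F_{22} + F_{21} = 17711 + 10946 = 28657
F_{24} = F_{23} + F_{22} = 28657 + 17711 = 46368
F_{25} = F_{24} + F_{23} = 46368 + 28657 = 75025
F_{26} = F_{25} + F_{24} = 75025 + 46368 = 121393
F_{27} = F_{26} + F_{25} = 121393 + 75025 = 196418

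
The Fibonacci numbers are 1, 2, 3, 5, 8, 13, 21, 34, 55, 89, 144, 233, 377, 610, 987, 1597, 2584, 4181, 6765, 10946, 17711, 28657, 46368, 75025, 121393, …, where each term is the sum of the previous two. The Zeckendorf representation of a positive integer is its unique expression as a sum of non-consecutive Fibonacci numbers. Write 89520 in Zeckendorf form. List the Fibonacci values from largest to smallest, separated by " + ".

75025 + 10946 + 2584 + 610 + 233 + 89 + 21 + 8 + 3 + 1

Repeatedly subtract the largest Fibonacci number that fits:
89520: greatest Fibonacci not exceeding it is 75025, leaving 14495
14495: greatest Fibonacci not exceeding it is 10946, leaving 3549
3549: greatest Fibonacci not exceeding it is 2584, leaving 965
965: greatest Fibonacci not exceeding it is 610, leaving 355
355: greatest Fibonacci not exceeding it is 233, leaving 122
122: greatest Fibonacci not exceeding it is 89, leaving 33
33: greatest Fibonacci not exceeding it is 21, leaving 12
12: greatest Fibonacci not exceeding it is 8, leaving 4
4: greatest Fibonacci not exceeding it is 3, leaving 1
1: greatest Fibonacci not exceeding it is 1, leaving 0
So 89520 = 75025 + 10946 + 2584 + 610 + 233 + 89 + 21 + 8 + 3 + 1, with no two terms consecutive in the sequence.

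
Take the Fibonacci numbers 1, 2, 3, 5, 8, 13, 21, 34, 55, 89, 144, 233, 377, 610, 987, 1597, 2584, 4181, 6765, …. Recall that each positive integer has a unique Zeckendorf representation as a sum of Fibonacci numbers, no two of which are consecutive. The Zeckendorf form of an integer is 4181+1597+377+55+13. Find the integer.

6223

4181+1597+377+55+13 = 6223.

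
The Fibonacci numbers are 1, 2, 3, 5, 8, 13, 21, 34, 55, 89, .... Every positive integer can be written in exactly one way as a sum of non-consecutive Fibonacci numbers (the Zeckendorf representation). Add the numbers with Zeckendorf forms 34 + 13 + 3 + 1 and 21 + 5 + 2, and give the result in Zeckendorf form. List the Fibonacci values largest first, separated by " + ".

The two numbers are 51 and 28, so their sum is 79.
Repeatedly subtract the largest Fibonacci number that fits:
take 55 (≤ 79); 79 − 55 = 24
take 21 (≤ 24); 24 − 21 = 3
take 3 (≤ 3); 3 − 3 = 0

55 + 21 + 3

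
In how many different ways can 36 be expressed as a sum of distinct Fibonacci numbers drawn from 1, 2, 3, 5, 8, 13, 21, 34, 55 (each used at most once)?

3

Each representation comes from the Zeckendorf form by replacing some F_k with F_{k−1} + F_{k−2} where possible.
36 = 34+2 = 21+13+2 = 21+8+5+2 — 3 representations.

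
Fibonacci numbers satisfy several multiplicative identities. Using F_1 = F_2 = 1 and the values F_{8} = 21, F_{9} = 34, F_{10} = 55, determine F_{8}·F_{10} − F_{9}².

-1

21·55 − 34² = 1155 − 1156 = -1. (Cassini's identity: F_{k−1}F_{k+1} − F_k² = (−1)^k.)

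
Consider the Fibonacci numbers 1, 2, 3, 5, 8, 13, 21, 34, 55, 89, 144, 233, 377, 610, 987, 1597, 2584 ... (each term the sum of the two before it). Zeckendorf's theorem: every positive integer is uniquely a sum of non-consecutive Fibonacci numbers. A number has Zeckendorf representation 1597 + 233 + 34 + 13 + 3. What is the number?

1880

1597 + 233 + 34 + 13 + 3 = 1880.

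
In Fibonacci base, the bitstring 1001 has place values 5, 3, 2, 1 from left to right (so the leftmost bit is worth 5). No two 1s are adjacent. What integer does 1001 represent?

6

Summing the place values of the 1 bits: 5 + 1 = 6.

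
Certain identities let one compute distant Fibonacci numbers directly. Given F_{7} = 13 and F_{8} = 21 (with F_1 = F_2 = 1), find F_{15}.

610

By F_{2k+1} = F_k² + F_{k+1}²: F_{15} = 13² + 21² = 169 + 441 = 610.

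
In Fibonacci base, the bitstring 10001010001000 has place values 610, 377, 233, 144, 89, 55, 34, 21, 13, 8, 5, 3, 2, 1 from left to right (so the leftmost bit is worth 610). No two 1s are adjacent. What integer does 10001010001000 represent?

738

Summing the place values of the 1 bits: 610 + 89 + 34 + 5 = 738.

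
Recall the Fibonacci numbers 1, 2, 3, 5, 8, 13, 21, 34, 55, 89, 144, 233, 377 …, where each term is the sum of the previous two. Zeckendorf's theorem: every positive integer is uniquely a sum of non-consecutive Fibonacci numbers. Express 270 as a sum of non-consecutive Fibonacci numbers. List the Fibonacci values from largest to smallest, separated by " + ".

take 233 (≤ 270); 270 − 233 = 37
take 34 (≤ 37); 37 − 34 = 3
take 3 (≤ 3); 3 − 3 = 0
So 270 = 233 + 34 + 3, with no two terms consecutive in the sequence.

233 + 34 + 3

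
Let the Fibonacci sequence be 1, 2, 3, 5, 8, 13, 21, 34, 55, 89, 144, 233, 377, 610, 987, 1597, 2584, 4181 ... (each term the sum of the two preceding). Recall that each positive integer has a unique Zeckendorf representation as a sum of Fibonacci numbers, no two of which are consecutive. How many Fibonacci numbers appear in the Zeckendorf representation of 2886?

5

Greedily peel off the largest Fibonacci term at each step:
2886: greatest Fibonacci not exceeding it is 2584, leaving 302
302: greatest Fibonacci not exceeding it is 233, leaving 69
69: greatest Fibonacci not exceeding it is 55, leaving 14
14: greatest Fibonacci not exceeding it is 13, leaving 1
1: greatest Fibonacci not exceeding it is 1, leaving 0
2886 = 2584 + 233 + 55 + 13 + 1, which has 5 terms.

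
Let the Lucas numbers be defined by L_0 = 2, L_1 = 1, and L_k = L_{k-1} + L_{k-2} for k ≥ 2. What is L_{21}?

24476

Iterating the recurrence up to L_{15} = 1364 and L_{14} = 843:
L_{16} = L_{15} + L_{14} = 1364 + 843 = 2207
L_{17} = L_{16} + L_{15} = 2207 + 1364 = 3571
L_{18} = L_{17} + L_{16} = 3571 + 2207 = 5778
L_{19} = L_{18} + L_{17} = 5778 + 3571 = 9349
L_{20} = L_{19} + L_{18} = 9349 + 5778 = 15127
L_{21} = L_{20} + L_{19} = 15127 + 9349 = 24476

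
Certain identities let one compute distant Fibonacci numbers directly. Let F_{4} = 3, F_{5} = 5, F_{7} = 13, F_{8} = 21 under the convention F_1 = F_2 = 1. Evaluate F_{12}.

By the addition formula F_{m+n} = F_m F_{n+1} + F_{m−1} F_n with m=5, n=7: F_{12} = 5·21 + 3·13 = 105 + 39 = 144.

144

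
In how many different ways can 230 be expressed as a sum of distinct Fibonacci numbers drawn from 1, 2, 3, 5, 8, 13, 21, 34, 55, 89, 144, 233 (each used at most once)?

Starting from the Zeckendorf form and repeatedly splitting a term F_k into F_{k−1} + F_{k−2} (when neither is already used) reaches every representation.
230 = 144+55+21+8+2 = 144+55+21+5+3+2 = 144+55+13+8+5+3+2 = 144+34+21+13+8+5+3+2 = … (1 more), for 5 in all.

5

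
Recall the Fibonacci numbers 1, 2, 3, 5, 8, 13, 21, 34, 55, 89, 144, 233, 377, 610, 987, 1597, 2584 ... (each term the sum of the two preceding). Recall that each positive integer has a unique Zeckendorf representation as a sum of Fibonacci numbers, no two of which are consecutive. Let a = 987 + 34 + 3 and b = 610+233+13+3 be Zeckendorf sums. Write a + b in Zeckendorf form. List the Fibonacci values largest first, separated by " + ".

1597 + 233 + 34 + 13 + 5 + 1

The two numbers are 1024 and 859, so their sum is 1883.
take 1597 (≤ 1883); 1883 − 1597 = 286
take 233 (≤ 286); 286 − 233 = 53
take 34 (≤ 53); 53 − 34 = 19
take 13 (≤ 19); 19 − 13 = 6
take 5 (≤ 6); 6 − 5 = 1
take 1 (≤ 1); 1 − 1 = 0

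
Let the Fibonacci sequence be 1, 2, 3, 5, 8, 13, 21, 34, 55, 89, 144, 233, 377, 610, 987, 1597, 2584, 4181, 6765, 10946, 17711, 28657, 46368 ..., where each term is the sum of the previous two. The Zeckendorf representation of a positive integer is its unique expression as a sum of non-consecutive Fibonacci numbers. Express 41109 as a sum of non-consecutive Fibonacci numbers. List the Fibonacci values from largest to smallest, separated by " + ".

28657 + 10946 + 987 + 377 + 89 + 34 + 13 + 5 + 1

Greedy algorithm:
28657 ≤ 41109 < 46368, so take 28657; remainder 12452
10946 ≤ 12452 < 17711, so take 10946; remainder 1506
987 ≤ 1506 < 1597, so take 987; remainder 519
377 ≤ 519 < 610, so take 377; remainder 142
89 ≤ 142 < 144, so take 89; remainder 53
34 ≤ 53 < 55, so take 34; remainder 19
13 ≤ 19 < 21, so take 13; remainder 6
5 ≤ 6 < 8, so take 5; remainder 1
1 ≤ 1 < 2, so take 1; remainder 0
So 41109 = 28657 + 10946 + 987 + 377 + 89 + 34 + 13 + 5 + 1, with no two terms consecutive in the sequence.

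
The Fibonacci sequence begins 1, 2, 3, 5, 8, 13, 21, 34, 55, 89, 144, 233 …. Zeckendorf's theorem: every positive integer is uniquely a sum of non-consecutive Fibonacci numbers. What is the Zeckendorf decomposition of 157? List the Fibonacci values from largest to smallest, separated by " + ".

largest Fibonacci ≤ 157 is 144; 157 − 144 = 13
largest Fibonacci ≤ 13 is 13; 13 − 13 = 0
So 157 = 144 + 13, with no two terms consecutive in the sequence.

144 + 13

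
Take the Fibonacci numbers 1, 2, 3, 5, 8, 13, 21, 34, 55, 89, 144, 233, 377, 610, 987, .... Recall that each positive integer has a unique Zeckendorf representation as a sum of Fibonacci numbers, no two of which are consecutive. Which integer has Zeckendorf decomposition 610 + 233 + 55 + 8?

906

610 + 233 + 55 + 8 = 906.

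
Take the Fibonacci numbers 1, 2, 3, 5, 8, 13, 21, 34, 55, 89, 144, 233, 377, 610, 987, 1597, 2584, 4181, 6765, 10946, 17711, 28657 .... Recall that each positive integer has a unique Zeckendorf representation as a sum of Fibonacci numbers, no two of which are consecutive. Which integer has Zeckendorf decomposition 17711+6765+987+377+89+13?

17711+6765+987+377+89+13 = 25942.

25942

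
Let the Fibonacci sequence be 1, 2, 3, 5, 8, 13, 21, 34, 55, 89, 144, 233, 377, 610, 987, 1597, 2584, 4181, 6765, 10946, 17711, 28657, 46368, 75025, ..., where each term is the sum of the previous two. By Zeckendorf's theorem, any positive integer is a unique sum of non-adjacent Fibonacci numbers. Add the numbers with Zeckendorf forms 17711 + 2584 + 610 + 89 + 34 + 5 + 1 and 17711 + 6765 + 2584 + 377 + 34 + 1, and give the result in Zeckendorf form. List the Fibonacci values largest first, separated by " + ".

46368 + 1597 + 377 + 144 + 13 + 5 + 2

The two numbers are 21034 and 27472, so their sum is 48506.
take 46368 (≤ 48506); 48506 − 46368 = 2138
take 1597 (≤ 2138); 2138 − 1597 = 541
take 377 (≤ 541); 541 − 377 = 164
take 144 (≤ 164); 164 − 144 = 20
take 13 (≤ 20); 20 − 13 = 7
take 5 (≤ 7); 7 − 5 = 2
take 2 (≤ 2); 2 − 2 = 0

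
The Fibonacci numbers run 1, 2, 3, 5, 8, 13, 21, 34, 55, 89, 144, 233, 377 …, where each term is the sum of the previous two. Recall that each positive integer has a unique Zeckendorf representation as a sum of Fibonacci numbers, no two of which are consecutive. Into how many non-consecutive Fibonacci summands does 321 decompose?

largest Fibonacci ≤ 321 is 233; 321 − 233 = 88
largest Fibonacci ≤ 88 is 55; 88 − 55 = 33
largest Fibonacci ≤ 33 is 21; 33 − 21 = 12
largest Fibonacci ≤ 12 is 8; 12 − 8 = 4
largest Fibonacci ≤ 4 is 3; 4 − 3 = 1
largest Fibonacci ≤ 1 is 1; 1 − 1 = 0
321 = 233 + 55 + 21 + 8 + 3 + 1, which has 6 terms.

6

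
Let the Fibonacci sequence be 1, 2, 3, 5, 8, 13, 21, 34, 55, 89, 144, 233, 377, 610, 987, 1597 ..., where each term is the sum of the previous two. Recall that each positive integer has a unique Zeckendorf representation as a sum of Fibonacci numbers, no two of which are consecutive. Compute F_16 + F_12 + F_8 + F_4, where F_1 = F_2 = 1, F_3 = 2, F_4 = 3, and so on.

1155

F_16 + F_12 + F_8 + F_4 = 987 + 144 + 21 + 3 = 1155.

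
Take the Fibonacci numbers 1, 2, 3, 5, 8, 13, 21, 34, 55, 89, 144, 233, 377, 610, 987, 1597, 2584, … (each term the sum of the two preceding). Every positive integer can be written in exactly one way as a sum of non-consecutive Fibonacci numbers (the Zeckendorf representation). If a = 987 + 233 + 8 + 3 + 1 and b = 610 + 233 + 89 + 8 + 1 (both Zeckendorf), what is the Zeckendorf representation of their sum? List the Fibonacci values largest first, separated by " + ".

1597 + 377 + 144 + 55

The two numbers are 1232 and 941, so their sum is 2173.
take 1597 (≤ 2173); 2173 − 1597 = 576
take 377 (≤ 576); 576 − 377 = 199
take 144 (≤ 199); 199 − 144 = 55
take 55 (≤ 55); 55 − 55 = 0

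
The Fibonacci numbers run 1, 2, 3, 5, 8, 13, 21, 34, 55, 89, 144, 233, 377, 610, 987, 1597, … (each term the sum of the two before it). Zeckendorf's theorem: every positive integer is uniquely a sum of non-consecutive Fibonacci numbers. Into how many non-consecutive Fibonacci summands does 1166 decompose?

1166 − 987 = 179
179 − 144 = 35
35 − 34 = 1
1 − 1 = 0
1166 = 987 + 144 + 34 + 1, which has 4 terms.

4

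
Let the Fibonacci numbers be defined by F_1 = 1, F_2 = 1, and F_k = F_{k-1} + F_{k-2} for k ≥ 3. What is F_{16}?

987

Iterating the recurrence up to F_{9} = 34 and F_{8} = 21:
F_{10} = F_{9} + F_{8} = 34 + 21 = 55
F_{11} = F_{10} + F_{9} = 55 + 34 = 89
F_{12} = F_{11} + F_{10} = 89 + 55 = 144
F_{13} = F_{12} + F_{11} = 144 + 89 = 233
F_{14} = F_{13} + F_{12} = 233 + 144 = 377
F_{15} = F_{14} + F_{13} = 377 + 233 = 610
F_{16} = F_{15} + F_{14} = 610 + 377 = 987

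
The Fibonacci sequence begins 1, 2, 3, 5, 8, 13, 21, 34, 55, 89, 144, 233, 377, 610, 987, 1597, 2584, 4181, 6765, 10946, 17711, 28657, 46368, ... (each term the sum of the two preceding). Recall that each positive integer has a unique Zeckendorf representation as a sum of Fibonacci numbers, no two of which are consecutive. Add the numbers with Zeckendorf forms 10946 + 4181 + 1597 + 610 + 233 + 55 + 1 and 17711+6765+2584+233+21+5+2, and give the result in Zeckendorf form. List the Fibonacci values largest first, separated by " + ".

The two numbers are 17623 and 27321, so their sum is 44944.
44944 − 28657 = 16287
16287 − 10946 = 5341
5341 − 4181 = 1160
1160 − 987 = 173
173 − 144 = 29
29 − 21 = 8
8 − 8 = 0

28657 + 10946 + 4181 + 987 + 144 + 21 + 8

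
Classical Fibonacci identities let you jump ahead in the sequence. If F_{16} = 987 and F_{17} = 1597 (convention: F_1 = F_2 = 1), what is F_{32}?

By the doubling identity F_{2k} = F_k(2F_{k+1} − F_k): F_{32} = 987·(2·1597 − 987) = 987·2207 = 2178309.

2178309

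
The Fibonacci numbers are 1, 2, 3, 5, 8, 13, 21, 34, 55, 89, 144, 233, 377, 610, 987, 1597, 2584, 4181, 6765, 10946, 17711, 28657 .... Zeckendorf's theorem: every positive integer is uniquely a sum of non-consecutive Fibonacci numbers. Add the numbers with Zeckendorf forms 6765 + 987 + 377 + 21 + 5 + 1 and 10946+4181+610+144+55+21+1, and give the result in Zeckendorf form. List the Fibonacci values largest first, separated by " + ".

The two numbers are 8156 and 15958, so their sum is 24114.
Greedily peel off the largest Fibonacci term at each step:
largest Fibonacci ≤ 24114 is 17711; 24114 − 17711 = 6403
largest Fibonacci ≤ 6403 is 4181; 6403 − 4181 = 2222
largest Fibonacci ≤ 2222 is 1597; 2222 − 1597 = 625
largest Fibonacci ≤ 625 is 610; 625 − 610 = 15
largest Fibonacci ≤ 15 is 13; 15 − 13 = 2
largest Fibonacci ≤ 2 is 2; 2 − 2 = 0

17711 + 4181 + 1597 + 610 + 13 + 2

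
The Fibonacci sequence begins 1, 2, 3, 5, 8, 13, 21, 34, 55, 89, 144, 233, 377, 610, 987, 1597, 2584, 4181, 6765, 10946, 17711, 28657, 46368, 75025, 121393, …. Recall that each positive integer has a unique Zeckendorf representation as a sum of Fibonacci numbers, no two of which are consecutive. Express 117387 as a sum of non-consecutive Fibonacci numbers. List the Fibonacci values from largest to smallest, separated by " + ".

75025 + 28657 + 10946 + 2584 + 144 + 21 + 8 + 2

Repeatedly subtract the largest Fibonacci number that fits:
take 75025 (≤ 117387); 117387 − 75025 = 42362
take 28657 (≤ 42362); 42362 − 28657 = 13705
take 10946 (≤ 13705); 13705 − 10946 = 2759
take 2584 (≤ 2759); 2759 − 2584 = 175
take 144 (≤ 175); 175 − 144 = 31
take 21 (≤ 31); 31 − 21 = 10
take 8 (≤ 10); 10 − 8 = 2
take 2 (≤ 2); 2 − 2 = 0
So 117387 = 75025 + 28657 + 10946 + 2584 + 144 + 21 + 8 + 2, with no two terms consecutive in the sequence.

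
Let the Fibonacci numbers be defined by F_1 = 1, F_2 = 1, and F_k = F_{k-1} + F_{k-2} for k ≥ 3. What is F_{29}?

Iterating the recurrence up to F_{23} = 28657 and F_{22} = 17711:
F_{24} = F_{23} + F_{22} = 28657 + 17711 = 46368
F_{25} = F_{24} + F_{23} = 46368 + 28657 = 75025
F_{26} = F_{25} + F_{24} = 75025 + 46368 = 121393
F_{27} = F_{26} + F_{25} = 121393 + 75025 = 196418
F_{28} = F_{27} + F_{26} = 196418 + 121393 = 317811
F_{29} = F_{28} + F_{27} = 317811 + 196418 = 514229

514229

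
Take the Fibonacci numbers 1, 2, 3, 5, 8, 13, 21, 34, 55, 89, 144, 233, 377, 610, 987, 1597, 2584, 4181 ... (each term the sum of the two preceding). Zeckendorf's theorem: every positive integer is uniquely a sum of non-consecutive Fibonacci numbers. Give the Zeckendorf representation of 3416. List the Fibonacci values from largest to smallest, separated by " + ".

3416 − 2584 = 832
832 − 610 = 222
222 − 144 = 78
78 − 55 = 23
23 − 21 = 2
2 − 2 = 0
So 3416 = 2584 + 610 + 144 + 55 + 21 + 2, with no two terms consecutive in the sequence.

2584 + 610 + 144 + 55 + 21 + 2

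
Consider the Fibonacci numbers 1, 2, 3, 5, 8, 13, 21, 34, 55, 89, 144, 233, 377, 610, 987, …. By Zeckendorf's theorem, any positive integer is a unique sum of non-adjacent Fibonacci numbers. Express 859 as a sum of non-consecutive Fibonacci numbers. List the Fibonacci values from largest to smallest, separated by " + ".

610 + 233 + 13 + 3

largest Fibonacci ≤ 859 is 610; 859 − 610 = 249
largest Fibonacci ≤ 249 is 233; 249 − 233 = 16
largest Fibonacci ≤ 16 is 13; 16 − 13 = 3
largest Fibonacci ≤ 3 is 3; 3 − 3 = 0
So 859 = 610 + 233 + 13 + 3, with no two terms consecutive in the sequence.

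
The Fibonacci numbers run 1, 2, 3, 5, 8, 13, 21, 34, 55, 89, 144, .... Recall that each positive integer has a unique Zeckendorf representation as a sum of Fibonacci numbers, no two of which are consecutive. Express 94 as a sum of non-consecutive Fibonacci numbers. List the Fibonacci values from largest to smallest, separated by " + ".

Greedily peel off the largest Fibonacci term at each step:
take 89 (≤ 94); 94 − 89 = 5
take 5 (≤ 5); 5 − 5 = 0
So 94 = 89 + 5, with no two terms consecutive in the sequence.

89 + 5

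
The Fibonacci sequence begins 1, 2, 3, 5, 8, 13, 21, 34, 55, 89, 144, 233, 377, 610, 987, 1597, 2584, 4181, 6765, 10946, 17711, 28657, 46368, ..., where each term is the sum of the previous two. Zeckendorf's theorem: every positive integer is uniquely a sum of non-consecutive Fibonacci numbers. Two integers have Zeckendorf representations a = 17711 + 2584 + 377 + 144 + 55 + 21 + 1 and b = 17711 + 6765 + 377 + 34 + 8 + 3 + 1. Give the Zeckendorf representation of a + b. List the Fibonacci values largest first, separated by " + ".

The two numbers are 20893 and 24899, so their sum is 45792.
Greedily peel off the largest Fibonacci term at each step:
largest Fibonacci ≤ 45792 is 28657; 45792 − 28657 = 17135
largest Fibonacci ≤ 17135 is 10946; 17135 − 10946 = 6189
largest Fibonacci ≤ 6189 is 4181; 6189 − 4181 = 2008
largest Fibonacci ≤ 2008 is 1597; 2008 − 1597 = 411
largest Fibonacci ≤ 411 is 377; 411 − 377 = 34
largest Fibonacci ≤ 34 is 34; 34 − 34 = 0

28657 + 10946 + 4181 + 1597 + 377 + 34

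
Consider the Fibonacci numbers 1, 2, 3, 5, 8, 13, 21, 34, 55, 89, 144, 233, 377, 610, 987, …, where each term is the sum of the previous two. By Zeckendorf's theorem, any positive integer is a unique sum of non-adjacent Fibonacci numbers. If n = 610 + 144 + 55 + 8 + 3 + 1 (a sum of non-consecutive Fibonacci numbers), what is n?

821

610 + 144 + 55 + 8 + 3 + 1 = 821.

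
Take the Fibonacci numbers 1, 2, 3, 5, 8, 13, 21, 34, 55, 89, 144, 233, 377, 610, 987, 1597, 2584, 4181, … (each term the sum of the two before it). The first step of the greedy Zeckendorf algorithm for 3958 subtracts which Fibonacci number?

2584

2584 ≤ 3958 < 4181, so the largest Fibonacci number not exceeding 3958 is 2584.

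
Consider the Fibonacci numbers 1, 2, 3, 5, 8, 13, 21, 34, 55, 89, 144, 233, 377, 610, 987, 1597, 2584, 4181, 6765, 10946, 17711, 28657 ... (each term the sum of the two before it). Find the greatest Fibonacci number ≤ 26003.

17711 ≤ 26003 < 28657, so the largest Fibonacci number not exceeding 26003 is 17711.

17711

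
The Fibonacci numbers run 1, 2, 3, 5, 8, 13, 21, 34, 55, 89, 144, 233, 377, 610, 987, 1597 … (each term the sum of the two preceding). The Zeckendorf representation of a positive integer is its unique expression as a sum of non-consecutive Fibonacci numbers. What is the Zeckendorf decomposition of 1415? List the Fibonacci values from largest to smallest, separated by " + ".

987 + 377 + 34 + 13 + 3 + 1

Repeatedly subtract the largest Fibonacci number that fits:
987 ≤ 1415 < 1597, so take 987; remainder 428
377 ≤ 428 < 610, so take 377; remainder 51
34 ≤ 51 < 55, so take 34; remainder 17
13 ≤ 17 < 21, so take 13; remainder 4
3 ≤ 4 < 5, so take 3; remainder 1
1 ≤ 1 < 2, so take 1; remainder 0
So 1415 = 987 + 377 + 34 + 13 + 3 + 1, with no two terms consecutive in the sequence.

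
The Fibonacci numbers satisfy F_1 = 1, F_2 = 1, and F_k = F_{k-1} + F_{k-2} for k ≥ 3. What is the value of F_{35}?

9227465

Iterating the recurrence up to F_{29} = 514229 and F_{28} = 317811:
F_{30} = F_{29} + F_{28} = 514229 + 317811 = 832040
F_{31} = F_{30} + F_{29} = 832040 + 514229 = 1346269
F_{32} = F_{31} + F_{30} = 1346269 + 832040 = 2178309
F_{33} = F_{32} + F_{31} = 2178309 + 1346269 = 3524578
F_{34} = F_{33} + F_{32} = 3524578 + 2178309 = 5702887
F_{35} = F_{34} + F_{33} = 5702887 + 3524578 = 9227465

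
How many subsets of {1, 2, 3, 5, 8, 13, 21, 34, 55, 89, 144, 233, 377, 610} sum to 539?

Each representation comes from the Zeckendorf form by replacing some F_k with F_{k−1} + F_{k−2} where possible.
539 = 377+144+13+5 = 377+144+13+3+2 = 377+89+55+13+5 = … (12 more), for 15 in all.

15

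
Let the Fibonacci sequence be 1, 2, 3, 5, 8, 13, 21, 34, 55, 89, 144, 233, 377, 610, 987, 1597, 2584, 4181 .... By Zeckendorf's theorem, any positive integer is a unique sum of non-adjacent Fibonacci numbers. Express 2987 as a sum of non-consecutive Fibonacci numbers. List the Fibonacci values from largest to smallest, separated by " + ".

Greedy algorithm:
subtract 2584 from 2987: 403 remains
subtract 377 from 403: 26 remains
subtract 21 from 26: 5 remains
subtract 5 from 5: 0 remains
So 2987 = 2584 + 377 + 21 + 5, with no two terms consecutive in the sequence.

2584 + 377 + 21 + 5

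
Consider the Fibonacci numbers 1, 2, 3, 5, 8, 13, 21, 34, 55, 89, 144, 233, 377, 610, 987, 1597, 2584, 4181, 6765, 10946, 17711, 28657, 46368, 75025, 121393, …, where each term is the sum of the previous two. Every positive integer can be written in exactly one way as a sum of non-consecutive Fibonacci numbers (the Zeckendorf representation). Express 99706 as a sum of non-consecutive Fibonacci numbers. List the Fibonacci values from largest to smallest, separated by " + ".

75025 + 17711 + 6765 + 144 + 55 + 5 + 1

Greedy algorithm:
75025 ≤ 99706 < 121393, so take 75025; remainder 24681
17711 ≤ 24681 < 28657, so take 17711; remainder 6970
6765 ≤ 6970 < 10946, so take 6765; remainder 205
144 ≤ 205 < 233, so take 144; remainder 61
55 ≤ 61 < 89, so take 55; remainder 6
5 ≤ 6 < 8, so take 5; remainder 1
1 ≤ 1 < 2, so take 1; remainder 0
So 99706 = 75025 + 17711 + 6765 + 144 + 55 + 5 + 1, with no two terms consecutive in the sequence.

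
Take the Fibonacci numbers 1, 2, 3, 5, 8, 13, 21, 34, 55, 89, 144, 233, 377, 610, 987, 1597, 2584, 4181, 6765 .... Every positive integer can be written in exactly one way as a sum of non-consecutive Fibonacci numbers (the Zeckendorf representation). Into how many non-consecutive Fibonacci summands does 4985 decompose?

6

Greedy algorithm:
4985 − 4181 = 804
804 − 610 = 194
194 − 144 = 50
50 − 34 = 16
16 − 13 = 3
3 − 3 = 0
4985 = 4181 + 610 + 144 + 34 + 13 + 3, which has 6 terms.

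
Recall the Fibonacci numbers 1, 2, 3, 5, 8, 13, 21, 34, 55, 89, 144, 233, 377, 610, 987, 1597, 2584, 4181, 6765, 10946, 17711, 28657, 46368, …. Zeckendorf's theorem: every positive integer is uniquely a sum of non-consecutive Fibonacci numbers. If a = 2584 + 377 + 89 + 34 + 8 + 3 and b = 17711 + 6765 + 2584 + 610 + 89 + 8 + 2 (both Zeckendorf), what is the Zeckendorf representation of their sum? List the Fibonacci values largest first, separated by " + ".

The two numbers are 3095 and 27769, so their sum is 30864.
Greedy algorithm:
30864 − 28657 = 2207
2207 − 1597 = 610
610 − 610 = 0

28657 + 1597 + 610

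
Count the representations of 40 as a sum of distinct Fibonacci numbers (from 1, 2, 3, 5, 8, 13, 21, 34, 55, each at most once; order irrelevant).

Starting from the Zeckendorf form and repeatedly splitting a term F_k into F_{k−1} + F_{k−2} (when neither is already used) reaches every representation.
40 = 34+5+1 = 34+3+2+1 = 21+13+5+1 = 21+13+3+2+1 = … (1 more), for 5 in all.

5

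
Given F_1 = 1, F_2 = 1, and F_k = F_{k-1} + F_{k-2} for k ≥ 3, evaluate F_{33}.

3524578

Iterating the recurrence up to F_{26} = 121393 and F_{25} = 75025:
F_{27} = F_{26} + F_{25} = 121393 + 75025 = 196418
F_{28} = F_{27} + F_{26} = 196418 + 121393 = 317811
F_{29} = F_{28} + F_{27} = 317811 + 196418 = 514229
F_{30} = F_{29} + F_{28} = 514229 + 317811 = 832040
F_{31} = F_{30} + F_{29} = 832040 + 514229 = 1346269
F_{32} = F_{31} + F_{30} = 1346269 + 832040 = 2178309
F_{33} = F_{32} + F_{31} = 2178309 + 1346269 = 3524578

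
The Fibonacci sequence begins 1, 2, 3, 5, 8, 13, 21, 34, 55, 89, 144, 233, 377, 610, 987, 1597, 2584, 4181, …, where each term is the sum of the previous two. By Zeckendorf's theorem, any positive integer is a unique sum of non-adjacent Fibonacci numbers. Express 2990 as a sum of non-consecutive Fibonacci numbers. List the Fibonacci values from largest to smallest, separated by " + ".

2990: greatest Fibonacci not exceeding it is 2584, leaving 406
406: greatest Fibonacci not exceeding it is 377, leaving 29
29: greatest Fibonacci not exceeding it is 21, leaving 8
8: greatest Fibonacci not exceeding it is 8, leaving 0
So 2990 = 2584 + 377 + 21 + 8, with no two terms consecutive in the sequence.

2584 + 377 + 21 + 8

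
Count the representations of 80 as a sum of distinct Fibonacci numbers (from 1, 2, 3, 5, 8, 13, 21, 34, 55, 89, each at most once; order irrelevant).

3

Starting from the Zeckendorf form and repeatedly splitting a term F_k into F_{k−1} + F_{k−2} (when neither is already used) reaches every representation.
80 = 55+21+3+1 = 55+13+8+3+1 = 34+21+13+8+3+1 — 3 representations.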